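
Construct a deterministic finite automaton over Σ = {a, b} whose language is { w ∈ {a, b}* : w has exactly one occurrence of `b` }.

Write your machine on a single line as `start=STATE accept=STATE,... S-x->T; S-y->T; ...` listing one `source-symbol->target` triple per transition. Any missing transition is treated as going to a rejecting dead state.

Only the number of `b`s matters, and only up to 2. Make a chain s0 → s1 → s2 advanced by each `b` (with s2 absorbing); every other symbol self-loops. The accepting set is {s1}.
A 3-state machine:
        a   b  
>  s0   s0  s1 
 * s1   s1  s2 
   s2   s2  s2 
(> = start, * = accepting)

start=s0; accept=s1; s0-a->s0; s0-b->s1; s1-a->s1; s1-b->s2; s2-a->s2; s2-b->s2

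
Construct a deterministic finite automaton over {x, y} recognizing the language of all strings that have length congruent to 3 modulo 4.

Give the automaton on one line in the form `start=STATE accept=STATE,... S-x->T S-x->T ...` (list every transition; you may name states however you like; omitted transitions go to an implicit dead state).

Only the length mod 4 matters, so use a 4-cycle: from any state, every input symbol moves to the next state, wrapping S3 back to S0. Mark S3 accepting.
        x   y  
>  S0   S1  S1 
   S1   S2  S2 
   S2   S3  S3 
 * S3   S0  S0 
(> = start, * = accepting)

start=S0 accept=S3 S0-x->S1 S0-y->S1 S1-x->S2 S1-y->S2 S2-x->S3 S2-y->S3 S3-x->S0 S3-y->S0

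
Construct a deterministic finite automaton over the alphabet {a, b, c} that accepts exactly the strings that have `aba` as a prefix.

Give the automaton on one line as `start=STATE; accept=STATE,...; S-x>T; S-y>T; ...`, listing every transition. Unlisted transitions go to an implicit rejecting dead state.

Check the first 3 symbols one by one: S0 through S2 record how many have matched `aba` so far; any wrong symbol goes to the dead state S4. After all 3 match we enter the accepting sink S3.
        a   b   c  
>  S0   S1  S4  S4 
   S1   S4  S2  S4 
   S2   S3  S4  S4 
 * S3   S3  S3  S3 
   S4   S4  S4  S4 
(> = start, * = accepting)

start=S0; accept=S3; S0-a>S1; S0-b>S4; S0-c>S4; S1-a>S4; S1-b>S2; S1-c>S4; S2-a>S3; S2-b>S4; S2-c>S4; S3-a>S3; S3-b>S3; S3-c>S3; S4-a>S4; S4-b>S4; S4-c>S4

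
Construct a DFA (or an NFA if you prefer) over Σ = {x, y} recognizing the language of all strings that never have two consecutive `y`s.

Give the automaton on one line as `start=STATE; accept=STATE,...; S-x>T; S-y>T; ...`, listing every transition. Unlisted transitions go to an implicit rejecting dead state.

start=q0; accept=q0,q1; q0-x>q0; q0-y>q1; q1-x>q0; q1-y>q2; q2-x>q2; q2-y>q2

This is the complement of 'contains `yy`'. Use the same substring-matching states — q0 through q2 holding how much of `yy` has just been matched — but flip the accepting set: everything except the trap q2 accepts.
        x   y  
>* q0   q0  q1 
 * q1   q0  q2 
   q2   q2  q2 
(> = start, * = accepting)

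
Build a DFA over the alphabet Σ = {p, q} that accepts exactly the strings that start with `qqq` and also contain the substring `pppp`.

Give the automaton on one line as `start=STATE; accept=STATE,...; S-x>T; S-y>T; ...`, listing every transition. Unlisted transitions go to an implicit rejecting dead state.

start=S0; accept=S8; S0-p>S1; S0-q>S2; S1-p>S1; S1-q>S1; S2-p>S1; S2-q>S3; S3-p>S1; S3-q>S4; S4-p>S5; S4-q>S4; S5-p>S6; S5-q>S4; S6-p>S7; S6-q>S4; S7-p>S8; S7-q>S4; S8-p>S8; S8-q>S8

Build one automaton per condition and run them in lockstep. One (5 states) tracks whether the input so far still matches the prefix `qqq`; the other (5 states) tracks whether and how much of `pppp` has been seen. Each combined state is a pair, one component from each; accept when both components accept. After merging equivalent states the machine shrinks.
A 9-state machine:
        p   q  
>  S0   S1  S2 
   S1   S1  S1 
   S2   S1  S3 
   S3   S1  S4 
   S4   S5  S4 
   S5   S6  S4 
   S6   S7  S4 
   S7   S8  S4 
 * S8   S8  S8 
(> = start, * = accepting)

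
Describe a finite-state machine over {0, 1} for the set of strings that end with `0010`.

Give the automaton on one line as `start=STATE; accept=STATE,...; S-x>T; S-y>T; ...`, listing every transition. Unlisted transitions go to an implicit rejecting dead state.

Remember how much of `0010` the current input suffix matches. State A means no match yet; B means the last symbol is `0`; C means the last 2 symbols are `00`; D means the last 3 symbols are `001`; E means the last 4 symbols are `0010`. Only E accepts. On a mismatch, fall back to the longest proper suffix that is still a prefix of `0010`.
A 5-state machine:
       0  1 
>  A   B  A 
   B   C  A 
   C   C  D 
   D   E  A 
 * E   C  A 
(> = start, * = accepting)

start=A; accept=E; A-0>B; A-1>A; B-0>C; B-1>A; C-0>C; C-1>D; D-0>E; D-1>A; E-0>C; E-1>A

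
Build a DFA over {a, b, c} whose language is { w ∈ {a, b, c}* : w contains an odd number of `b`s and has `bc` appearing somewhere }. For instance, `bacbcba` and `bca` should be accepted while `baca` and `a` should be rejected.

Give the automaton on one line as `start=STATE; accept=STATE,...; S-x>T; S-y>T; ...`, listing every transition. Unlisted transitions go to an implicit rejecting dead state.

Build one automaton per condition and run them in lockstep. One (2 states) tracks the count of `b`s modulo 2; the other (3 states) tracks whether and how much of `bc` has been seen. Each combined state is a pair, one component from each; accept when both components accept.
        a   b   c  
>  S0   S0  S1  S0 
   S1   S2  S3  S4 
   S2   S2  S3  S2 
   S3   S0  S1  S5 
 * S4   S4  S5  S4 
   S5   S5  S4  S5 
(> = start, * = accepting)

start=S0; accept=S4; S0-a>S0; S0-b>S1; S0-c>S0; S1-a>S2; S1-b>S3; S1-c>S4; S2-a>S2; S2-b>S3; S2-c>S2; S3-a>S0; S3-b>S1; S3-c>S5; S4-a>S4; S4-b>S5; S4-c>S4; S5-a>S5; S5-b>S4; S5-c>S5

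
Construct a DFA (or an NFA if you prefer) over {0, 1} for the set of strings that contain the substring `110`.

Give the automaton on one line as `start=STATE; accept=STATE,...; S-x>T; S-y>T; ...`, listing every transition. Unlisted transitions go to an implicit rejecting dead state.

start=q0; accept=q3; q0-0>q0; q0-1>q1; q1-0>q0; q1-1>q2; q2-0>q3; q2-1>q2; q3-0>q3; q3-1>q3

States q0..q2 record the length of the longest prefix of `110` that matches the current input suffix. Reaching q3 means `110` has been seen, and we stay there forever. Accept from q3.
A 4-state machine:
        0   1  
>  q0   q0  q1 
   q1   q0  q2 
   q2   q3  q2 
 * q3   q3  q3 
(> = start, * = accepting)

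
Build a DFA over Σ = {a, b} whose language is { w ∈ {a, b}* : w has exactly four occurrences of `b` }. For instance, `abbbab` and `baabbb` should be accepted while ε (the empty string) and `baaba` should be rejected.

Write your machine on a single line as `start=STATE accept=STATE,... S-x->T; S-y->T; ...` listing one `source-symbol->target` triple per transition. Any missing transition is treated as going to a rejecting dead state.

start=q0; accept=q4; q0-a->q0; q0-b->q1; q1-a->q1; q1-b->q2; q2-a->q2; q2-b->q3; q3-a->q3; q3-b->q4; q4-a->q4; q4-b->q5; q5-a->q5; q5-b->q5

Only the number of `b`s matters, and only up to 5. Make a chain q0 → q1 → q2 → q3 → q4 → q5 advanced by each `b` (with q5 absorbing); every other symbol self-loops. The accepting set is {q4}.
A 6-state machine:
        a   b  
>  q0   q0  q1 
   q1   q1  q2 
   q2   q2  q3 
   q3   q3  q4 
 * q4   q4  q5 
   q5   q5  q5 
(> = start, * = accepting)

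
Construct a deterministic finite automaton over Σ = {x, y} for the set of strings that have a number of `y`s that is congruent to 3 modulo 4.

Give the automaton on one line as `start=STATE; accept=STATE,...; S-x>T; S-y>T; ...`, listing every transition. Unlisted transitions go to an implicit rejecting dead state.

start=q0; accept=q3; q0-x>q0; q0-y>q1; q1-x>q1; q1-y>q2; q2-x>q2; q2-y>q3; q3-x>q3; q3-y>q0

The only thing that matters is how many `y`s have appeared, reduced mod 4. Use one state per residue: q0 for 0, …, q3 for 3. Reading `y` moves to the next residue; anything else stays put. q3 is accepting.
4 states suffice.
        x   y  
>  q0   q0  q1 
   q1   q1  q2 
   q2   q2  q3 
 * q3   q3  q0 
(> = start, * = accepting)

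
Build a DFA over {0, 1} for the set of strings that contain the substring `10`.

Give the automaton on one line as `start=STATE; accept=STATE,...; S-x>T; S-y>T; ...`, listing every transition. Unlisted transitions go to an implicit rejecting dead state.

Track how much of `10` has been matched so far: state q0 is no progress, q2 is the absorbing accept state reached once `10` has occurred. Intermediate states record partial matches; on a mismatch, fall back to the longest reusable overlap.
3 states suffice.
        0   1  
>  q0   q0  q1 
   q1   q2  q1 
 * q2   q2  q2 
(> = start, * = accepting)

start=q0; accept=q2; q0-0>q0; q0-1>q1; q1-0>q2; q1-1>q1; q2-0>q2; q2-1>q2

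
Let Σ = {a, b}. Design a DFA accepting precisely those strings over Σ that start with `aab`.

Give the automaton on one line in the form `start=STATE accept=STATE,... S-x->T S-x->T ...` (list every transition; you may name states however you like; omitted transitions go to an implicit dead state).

Walk along `aab` while the input agrees: from q0 take `a` to q1, and so on. Any deviation drops to the rejecting sink q4. Once q3 is reached the prefix is confirmed and every continuation is accepted.
With 5 states:
        a   b  
>  q0   q1  q4 
   q1   q2  q4 
   q2   q4  q3 
 * q3   q3  q3 
   q4   q4  q4 
(> = start, * = accepting)

start=q0 accept=q3 q0-a->q1 q0-b->q4 q1-a->q2 q1-b->q4 q2-a->q4 q2-b->q3 q3-a->q3 q3-b->q3 q4-a->q4 q4-b->q4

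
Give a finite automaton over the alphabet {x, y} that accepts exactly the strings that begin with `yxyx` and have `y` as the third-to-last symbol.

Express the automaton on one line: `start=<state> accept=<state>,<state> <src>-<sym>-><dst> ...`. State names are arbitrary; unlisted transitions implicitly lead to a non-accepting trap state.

start=S0 accept=S6,S7,S11,S12 S0-x->S1 S0-y->S2 S1-x->S1 S1-y->S1 S2-x->S3 S2-y->S1 S3-x->S1 S3-y->S4 S4-x->S5 S4-y->S1 S5-x->S6 S5-y->S7 S6-x->S8 S6-y->S9 S7-x->S5 S7-y->S10 S8-x->S8 S8-y->S9 S9-x->S5 S9-y->S10 S10-x->S11 S10-y->S12 S11-x->S6 S11-y->S7 S12-x->S11 S12-y->S12

Handle the two conditions separately and then intersect. One (6 states) tracks whether the input so far still matches the prefix `yxyx`; the other (15 states) tracks the last 3 symbols read. Each combined state is a pair, one component from each; accept when both components accept. After merging equivalent states the machine shrinks.
13 states suffice.
          x    y  
>  S0     S1   S2 
   S1     S1   S1 
   S2     S3   S1 
   S3     S1   S4 
   S4     S5   S1 
   S5     S6   S7 
 * S6     S8   S9 
 * S7     S5  S10 
   S8     S8   S9 
   S9     S5  S10 
   S10   S11  S12 
 * S11    S6   S7 
 * S12   S11  S12 
(> = start, * = accepting)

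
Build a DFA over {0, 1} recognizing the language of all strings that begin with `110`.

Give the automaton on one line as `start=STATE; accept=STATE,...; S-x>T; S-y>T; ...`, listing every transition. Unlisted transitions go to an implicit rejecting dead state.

Check the first 3 symbols one by one: S0 through S2 record how many have matched `110` so far; any wrong symbol goes to the dead state S4. After all 3 match we enter the accepting sink S3.
With 5 states:
        0   1  
>  S0   S4  S1 
   S1   S4  S2 
   S2   S3  S4 
 * S3   S3  S3 
   S4   S4  S4 
(> = start, * = accepting)

start=S0; accept=S3; S0-0>S4; S0-1>S1; S1-0>S4; S1-1>S2; S2-0>S3; S2-1>S4; S3-0>S3; S3-1>S3; S4-0>S4; S4-1>S4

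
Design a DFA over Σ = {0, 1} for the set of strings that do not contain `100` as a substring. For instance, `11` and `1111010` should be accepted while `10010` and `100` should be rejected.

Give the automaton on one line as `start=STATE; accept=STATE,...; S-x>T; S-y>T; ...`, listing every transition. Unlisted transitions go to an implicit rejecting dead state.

start=q0; accept=q0,q1,q2; q0-0>q0; q0-1>q1; q1-0>q2; q1-1>q1; q2-0>q3; q2-1>q1; q3-0>q3; q3-1>q3

This is the complement of 'contains `100`'. Use the same substring-matching states — q0 through q3 holding how much of `100` has just been matched — but flip the accepting set: everything except the trap q3 accepts.
        0   1  
>* q0   q0  q1 
 * q1   q2  q1 
 * q2   q3  q1 
   q3   q3  q3 
(> = start, * = accepting)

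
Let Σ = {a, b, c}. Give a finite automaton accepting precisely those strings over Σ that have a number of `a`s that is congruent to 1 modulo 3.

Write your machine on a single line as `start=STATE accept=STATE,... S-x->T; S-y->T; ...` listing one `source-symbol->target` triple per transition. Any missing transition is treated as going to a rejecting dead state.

Keep the running count of `a`s modulo 3: each `a` advances along the cycle s0 → s1 → s2 → s0 while other symbols loop. Accept at s1.
A 3-state machine:
        a   b   c  
>  s0   s1  s0  s0 
 * s1   s2  s1  s1 
   s2   s0  s2  s2 
(> = start, * = accepting)

start=s0; accept=s1; s0-a->s1; s0-b->s0; s0-c->s0; s1-a->s2; s1-b->s1; s1-c->s1; s2-a->s0; s2-b->s2; s2-c->s2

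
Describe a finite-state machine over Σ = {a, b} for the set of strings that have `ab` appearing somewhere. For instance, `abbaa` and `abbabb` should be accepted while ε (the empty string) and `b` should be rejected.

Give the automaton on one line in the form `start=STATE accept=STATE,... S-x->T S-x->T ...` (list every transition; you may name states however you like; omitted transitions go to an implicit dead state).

Track how much of `ab` has been matched so far: state q0 is no progress, q2 is the absorbing accept state reached once `ab` has occurred. Intermediate states record partial matches; on a mismatch, fall back to the longest reusable overlap.
With 3 states:
        a   b  
>  q0   q1  q0 
   q1   q1  q2 
 * q2   q2  q2 
(> = start, * = accepting)

start=q0 accept=q2 q0-a->q1 q0-b->q0 q1-a->q1 q1-b->q2 q2-a->q2 q2-b->q2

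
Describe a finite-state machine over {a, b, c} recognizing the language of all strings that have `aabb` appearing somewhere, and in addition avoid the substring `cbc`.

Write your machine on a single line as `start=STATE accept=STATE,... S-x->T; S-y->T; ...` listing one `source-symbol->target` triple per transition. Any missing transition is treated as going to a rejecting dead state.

start=q0; accept=q7,q8,q9; q0-a->q1; q0-b->q0; q0-c->q2; q1-a->q3; q1-b->q0; q1-c->q2; q2-a->q1; q2-b->q4; q2-c->q2; q3-a->q3; q3-b->q5; q3-c->q2; q4-a->q1; q4-b->q0; q4-c->q6; q5-a->q1; q5-b->q7; q5-c->q2; q6-a->q6; q6-b->q6; q6-c->q6; q7-a->q7; q7-b->q7; q7-c->q8; q8-a->q7; q8-b->q9; q8-c->q8; q9-a->q7; q9-b->q7; q9-c->q6

Build one automaton per condition and run them in lockstep. One (5 states) tracks whether and how much of `aabb` has been seen; the other (4 states) tracks partial matches of the forbidden pattern `cbc`. Each combined state is a pair, one component from each; accept when both components accept. Minimizing collapses redundant product states.
With 10 states:
        a   b   c  
>  q0   q1  q0  q2 
   q1   q3  q0  q2 
   q2   q1  q4  q2 
   q3   q3  q5  q2 
   q4   q1  q0  q6 
   q5   q1  q7  q2 
   q6   q6  q6  q6 
 * q7   q7  q7  q8 
 * q8   q7  q9  q8 
 * q9   q7  q7  q6 
(> = start, * = accepting)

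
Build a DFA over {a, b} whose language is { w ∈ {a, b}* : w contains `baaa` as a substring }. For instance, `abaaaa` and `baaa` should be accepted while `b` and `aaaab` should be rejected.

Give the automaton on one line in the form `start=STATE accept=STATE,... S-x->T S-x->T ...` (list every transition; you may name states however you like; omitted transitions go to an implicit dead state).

start=q0 accept=q4 q0-a->q0 q0-b->q1 q1-a->q2 q1-b->q1 q2-a->q3 q2-b->q1 q3-a->q4 q3-b->q1 q4-a->q4 q4-b->q4

Track how much of `baaa` has been matched so far: state q0 is no progress, q4 is the absorbing accept state reached once `baaa` has occurred. Intermediate states record partial matches; on a mismatch, fall back to the longest reusable overlap.
5 states suffice.
        a   b  
>  q0   q0  q1 
   q1   q2  q1 
   q2   q3  q1 
   q3   q4  q1 
 * q4   q4  q4 
(> = start, * = accepting)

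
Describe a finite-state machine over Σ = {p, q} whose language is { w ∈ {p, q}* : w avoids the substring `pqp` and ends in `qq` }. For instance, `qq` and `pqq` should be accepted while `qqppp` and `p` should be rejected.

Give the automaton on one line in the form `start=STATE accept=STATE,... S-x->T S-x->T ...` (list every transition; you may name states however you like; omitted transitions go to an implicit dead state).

Build one automaton per condition and run them in lockstep. The first has 4 states tracking partial matches of the forbidden pattern `pqp`; the second has 3 states tracking how much of the suffix `qq` has currently been matched. A product state is a pair (one from each), accepting exactly when both do. After merging equivalent states the machine shrinks.
6 states suffice.
       p  q 
>  A   B  C 
   B   B  D 
   C   B  E 
   D   F  E 
 * E   B  E 
   F   F  F 
(> = start, * = accepting)

start=A accept=E A-p->B A-q->C B-p->B B-q->D C-p->B C-q->E D-p->F D-q->E E-p->B E-q->E F-p->F F-q->F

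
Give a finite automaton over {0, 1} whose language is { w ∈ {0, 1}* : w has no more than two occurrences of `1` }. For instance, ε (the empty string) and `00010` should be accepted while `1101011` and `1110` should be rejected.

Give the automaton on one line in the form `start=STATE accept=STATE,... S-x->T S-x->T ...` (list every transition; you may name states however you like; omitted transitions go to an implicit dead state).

start=S0 accept=S0,S1,S2 S0-0->S0 S0-1->S1 S1-0->S1 S1-1->S2 S2-0->S2 S2-1->S3 S3-0->S3 S3-1->S3

Only the number of `1`s matters, and only up to 3. Make a chain S0 → S1 → S2 → S3 advanced by each `1` (with S3 absorbing); every other symbol self-loops. The accepting set is {S0, S1, S2}.
        0   1  
>* S0   S0  S1 
 * S1   S1  S2 
 * S2   S2  S3 
   S3   S3  S3 
(> = start, * = accepting)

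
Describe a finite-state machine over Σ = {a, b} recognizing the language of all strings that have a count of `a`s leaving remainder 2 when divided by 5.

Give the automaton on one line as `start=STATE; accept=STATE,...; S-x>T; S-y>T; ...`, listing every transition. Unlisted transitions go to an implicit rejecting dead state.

Keep the running count of `a`s modulo 5: each `a` advances along the cycle q0 → q1 → q2 → q3 → q4 → q0 while other symbols loop. Accept at q2.
        a   b  
>  q0   q1  q0 
   q1   q2  q1 
 * q2   q3  q2 
   q3   q4  q3 
   q4   q0  q4 
(> = start, * = accepting)

start=q0; accept=q2; q0-a>q1; q0-b>q0; q1-a>q2; q1-b>q1; q2-a>q3; q2-b>q2; q3-a>q4; q3-b>q3; q4-a>q0; q4-b>q4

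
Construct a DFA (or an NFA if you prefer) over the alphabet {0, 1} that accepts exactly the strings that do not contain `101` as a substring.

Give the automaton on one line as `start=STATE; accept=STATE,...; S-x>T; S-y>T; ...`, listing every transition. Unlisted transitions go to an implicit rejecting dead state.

This is the complement of 'contains `101`'. Use the same substring-matching states — S0 through S3 holding how much of `101` has just been matched — but flip the accepting set: everything except the trap S3 accepts.
With 4 states:
        0   1  
>* S0   S0  S1 
 * S1   S2  S1 
 * S2   S0  S3 
   S3   S3  S3 
(> = start, * = accepting)

start=S0; accept=S0,S1,S2; S0-0>S0; S0-1>S1; S1-0>S2; S1-1>S1; S2-0>S0; S2-1>S3; S3-0>S3; S3-1>S3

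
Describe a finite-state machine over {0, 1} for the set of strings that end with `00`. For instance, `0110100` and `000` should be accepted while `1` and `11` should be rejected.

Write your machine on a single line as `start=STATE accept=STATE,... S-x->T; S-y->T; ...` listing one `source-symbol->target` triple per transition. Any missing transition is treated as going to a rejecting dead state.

Remember how much of `00` the current input suffix matches. State A means no match yet; B means the last symbol is `0`; C means the last 2 symbols are `00`. Only C accepts. On a mismatch, fall back to the longest proper suffix that is still a prefix of `00`.
A 3-state machine:
       0  1 
>  A   B  A 
   B   C  A 
 * C   C  A 
(> = start, * = accepting)

start=A; accept=C; A-0->B; A-1->A; B-0->C; B-1->A; C-0->C; C-1->A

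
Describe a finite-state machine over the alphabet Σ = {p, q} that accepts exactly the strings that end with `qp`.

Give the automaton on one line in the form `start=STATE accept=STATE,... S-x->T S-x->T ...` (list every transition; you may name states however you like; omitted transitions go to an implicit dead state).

Remember how much of `qp` the current input suffix matches. State A means no match yet; B means the last symbol is `q`; C means the last 2 symbols are `qp`. Only C accepts. On a mismatch, fall back to the longest proper suffix that is still a prefix of `qp`.
3 states suffice.
       p  q 
>  A   A  B 
   B   C  B 
 * C   A  B 
(> = start, * = accepting)

start=A accept=C A-p->A A-q->B B-p->C B-q->B C-p->A C-q->B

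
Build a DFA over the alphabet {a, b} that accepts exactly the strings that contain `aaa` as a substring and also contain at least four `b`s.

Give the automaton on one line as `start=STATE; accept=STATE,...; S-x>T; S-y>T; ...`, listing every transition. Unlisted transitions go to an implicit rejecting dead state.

Build one automaton per condition and run them in lockstep. The first has 4 states tracking whether and how much of `aaa` has been seen; the second has 6 states tracking the count of `b`s, saturating at 5. A product state is a pair (one from each), accepting exactly when both do. Equivalent product states are then merged.
A 20-state machine:
          a    b  
>  s0     s1   s2 
   s1     s3   s2 
   s2     s4   s5 
   s3     s6   s2 
   s4     s7   s5 
   s5     s8   s9 
   s6     s6  s10 
   s7    s10   s5 
   s8    s11   s9 
   s9    s12  s13 
   s10   s10  s14 
   s11   s14   s9 
   s12   s15  s13 
   s13   s16  s13 
   s14   s14  s17 
   s15   s17  s13 
   s16   s18  s13 
   s17   s17  s19 
   s18   s19  s13 
 * s19   s19  s19 
(> = start, * = accepting)

start=s0; accept=s19; s0-a>s1; s0-b>s2; s1-a>s3; s1-b>s2; s2-a>s4; s2-b>s5; s3-a>s6; s3-b>s2; s4-a>s7; s4-b>s5; s5-a>s8; s5-b>s9; s6-a>s6; s6-b>s10; s7-a>s10; s7-b>s5; s8-a>s11; s8-b>s9; s9-a>s12; s9-b>s13; s10-a>s10; s10-b>s14; s11-a>s14; s11-b>s9; s12-a>s15; s12-b>s13; s13-a>s16; s13-b>s13; s14-a>s14; s14-b>s17; s15-a>s17; s15-b>s13; s16-a>s18; s16-b>s13; s17-a>s17; s17-b>s19; s18-a>s19; s18-b>s13; s19-a>s19; s19-b>s19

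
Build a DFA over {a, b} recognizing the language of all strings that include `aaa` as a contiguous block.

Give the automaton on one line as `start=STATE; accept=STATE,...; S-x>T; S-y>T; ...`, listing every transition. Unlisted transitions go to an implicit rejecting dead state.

start=S0; accept=S3; S0-a>S1; S0-b>S0; S1-a>S2; S1-b>S0; S2-a>S3; S2-b>S0; S3-a>S3; S3-b>S3

Track how much of `aaa` has been matched so far: state S0 is no progress, S3 is the absorbing accept state reached once `aaa` has occurred. Intermediate states record partial matches; on a mismatch, fall back to the longest reusable overlap.
A 4-state machine:
        a   b  
>  S0   S1  S0 
   S1   S2  S0 
   S2   S3  S0 
 * S3   S3  S3 
(> = start, * = accepting)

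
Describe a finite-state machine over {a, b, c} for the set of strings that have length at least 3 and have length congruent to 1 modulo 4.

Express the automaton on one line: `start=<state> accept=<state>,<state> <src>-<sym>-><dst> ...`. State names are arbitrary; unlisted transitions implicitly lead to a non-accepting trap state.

Run two small machines in parallel and take their product. One (5 states) tracks the input length, saturating at 4; the other (4 states) tracks the input length modulo 4. Each combined state is a pair, one component from each; accept when both components accept. Equivalent product states are then merged.
A 6-state machine:
        a   b   c  
>  q0   q1  q1  q1 
   q1   q2  q2  q2 
   q2   q3  q3  q3 
   q3   q4  q4  q4 
   q4   q5  q5  q5 
 * q5   q2  q2  q2 
(> = start, * = accepting)

start=q0 accept=q5 q0-a->q1 q0-b->q1 q0-c->q1 q1-a->q2 q1-b->q2 q1-c->q2 q2-a->q3 q2-b->q3 q2-c->q3 q3-a->q4 q3-b->q4 q3-c->q4 q4-a->q5 q4-b->q5 q4-c->q5 q5-a->q2 q5-b->q2 q5-c->q2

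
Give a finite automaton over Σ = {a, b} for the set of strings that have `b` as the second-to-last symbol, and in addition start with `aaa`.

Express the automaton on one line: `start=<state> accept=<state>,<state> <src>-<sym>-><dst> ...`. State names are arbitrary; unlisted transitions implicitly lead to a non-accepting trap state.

start=S0 accept=S6,S7 S0-a->S1 S0-b->S2 S1-a->S3 S1-b->S2 S2-a->S2 S2-b->S2 S3-a->S4 S3-b->S2 S4-a->S4 S4-b->S5 S5-a->S6 S5-b->S7 S6-a->S4 S6-b->S5 S7-a->S6 S7-b->S7

Build one automaton per condition and run them in lockstep. The first has 7 states tracking the last 2 symbols read; the second has 5 states tracking whether the input so far still matches the prefix `aaa`. A product state is a pair (one from each), accepting exactly when both do. Equivalent product states are then merged.
With 8 states:
        a   b  
>  S0   S1  S2 
   S1   S3  S2 
   S2   S2  S2 
   S3   S4  S2 
   S4   S4  S5 
   S5   S6  S7 
 * S6   S4  S5 
 * S7   S6  S7 
(> = start, * = accepting)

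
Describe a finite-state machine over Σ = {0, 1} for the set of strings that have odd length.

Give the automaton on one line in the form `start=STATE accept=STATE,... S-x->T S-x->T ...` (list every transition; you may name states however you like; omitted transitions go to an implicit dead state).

start=A accept=B A-0->B A-1->B B-0->A B-1->A

Count input length modulo 2: every symbol advances one step around the cycle A → B → A. Accept at B.
With 2 states:
       0  1 
>  A   B  B 
 * B   A  A 
(> = start, * = accepting)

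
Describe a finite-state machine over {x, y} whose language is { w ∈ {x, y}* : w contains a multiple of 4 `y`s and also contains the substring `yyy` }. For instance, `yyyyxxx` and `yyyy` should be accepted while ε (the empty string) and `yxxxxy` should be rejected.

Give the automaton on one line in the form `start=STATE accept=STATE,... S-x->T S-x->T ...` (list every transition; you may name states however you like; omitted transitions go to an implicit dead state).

Run two small machines in parallel and take their product. The first has 4 states tracking the count of `y`s modulo 4; the second has 4 states tracking whether and how much of `yyy` has been seen. A product state is a pair (one from each), accepting exactly when both do.
With 16 states:
          x    y  
>  q0     q0   q1 
   q1     q2   q3 
   q2     q2   q4 
   q3     q5   q6 
   q4     q5   q7 
   q5     q5   q8 
   q6     q6   q9 
   q7    q10   q9 
   q8    q10  q11 
 * q9     q9  q12 
   q10   q10  q13 
   q11    q0  q12 
   q12   q12  q14 
   q13    q0  q15 
   q14   q14   q6 
   q15    q2  q14 
(> = start, * = accepting)

start=q0 accept=q9 q0-x->q0 q0-y->q1 q1-x->q2 q1-y->q3 q2-x->q2 q2-y->q4 q3-x->q5 q3-y->q6 q4-x->q5 q4-y->q7 q5-x->q5 q5-y->q8 q6-x->q6 q6-y->q9 q7-x->q10 q7-y->q9 q8-x->q10 q8-y->q11 q9-x->q9 q9-y->q12 q10-x->q10 q10-y->q13 q11-x->q0 q11-y->q12 q12-x->q12 q12-y->q14 q13-x->q0 q13-y->q15 q14-x->q14 q14-y->q6 q15-x->q2 q15-y->q14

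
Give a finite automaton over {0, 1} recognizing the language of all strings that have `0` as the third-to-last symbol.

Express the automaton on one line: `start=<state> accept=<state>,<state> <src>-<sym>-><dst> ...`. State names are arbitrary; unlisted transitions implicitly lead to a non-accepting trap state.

Because acceptance depends on a position counted from the end, the machine has to buffer the most recent 3 symbols. Make each state the string of the last up-to-3 symbols read; on input `x` shift the window left and append `x`. Accept when the buffered window has length 3 and begins with `0`.
With 15 states:
          0    1  
>  s0     s1   s2 
   s1     s3   s4 
   s2     s5   s6 
   s3     s7   s8 
   s4     s9  s10 
   s5    s11  s12 
   s6    s13  s14 
 * s7     s7   s8 
 * s8     s9  s10 
 * s9    s11  s12 
 * s10   s13  s14 
   s11    s7   s8 
   s12    s9  s10 
   s13   s11  s12 
   s14   s13  s14 
(> = start, * = accepting)

start=s0 accept=s7,s8,s9,s10 s0-0->s1 s0-1->s2 s1-0->s3 s1-1->s4 s2-0->s5 s2-1->s6 s3-0->s7 s3-1->s8 s4-0->s9 s4-1->s10 s5-0->s11 s5-1->s12 s6-0->s13 s6-1->s14 s7-0->s7 s7-1->s8 s8-0->s9 s8-1->s10 s9-0->s11 s9-1->s12 s10-0->s13 s10-1->s14 s11-0->s7 s11-1->s8 s12-0->s9 s12-1->s10 s13-0->s11 s13-1->s12 s14-0->s13 s14-1->s14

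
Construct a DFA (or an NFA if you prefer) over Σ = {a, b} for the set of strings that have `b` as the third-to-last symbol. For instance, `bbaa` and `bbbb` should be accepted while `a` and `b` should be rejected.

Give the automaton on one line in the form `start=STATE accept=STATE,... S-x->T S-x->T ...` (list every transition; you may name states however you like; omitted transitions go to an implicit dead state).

Because acceptance depends on a position counted from the end, the machine has to buffer the most recent 3 symbols. Make each state the string of the last up-to-3 symbols read; on input `x` shift the window left and append `x`. Accept when the buffered window has length 3 and begins with `b`.
          a    b  
>  S0     S1   S2 
   S1     S3   S4 
   S2     S5   S6 
   S3     S7   S8 
   S4     S9  S10 
   S5    S11  S12 
   S6    S13  S14 
   S7     S7   S8 
   S8     S9  S10 
   S9    S11  S12 
   S10   S13  S14 
 * S11    S7   S8 
 * S12    S9  S10 
 * S13   S11  S12 
 * S14   S13  S14 
(> = start, * = accepting)

start=S0 accept=S11,S12,S13,S14 S0-a->S1 S0-b->S2 S1-a->S3 S1-b->S4 S2-a->S5 S2-b->S6 S3-a->S7 S3-b->S8 S4-a->S9 S4-b->S10 S5-a->S11 S5-b->S12 S6-a->S13 S6-b->S14 S7-a->S7 S7-b->S8 S8-a->S9 S8-b->S10 S9-a->S11 S9-b->S12 S10-a->S13 S10-b->S14 S11-a->S7 S11-b->S8 S12-a->S9 S12-b->S10 S13-a->S11 S13-b->S12 S14-a->S13 S14-b->S14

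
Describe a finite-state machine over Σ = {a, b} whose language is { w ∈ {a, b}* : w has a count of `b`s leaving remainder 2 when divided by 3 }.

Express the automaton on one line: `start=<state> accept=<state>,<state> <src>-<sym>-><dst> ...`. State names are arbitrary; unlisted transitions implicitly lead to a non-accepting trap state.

The only thing that matters is how many `b`s have appeared, reduced mod 3. Use one state per residue: q0 for 0, …, q2 for 2. Reading `b` moves to the next residue; anything else stays put. q2 is accepting.
3 states suffice.
        a   b  
>  q0   q0  q1 
   q1   q1  q2 
 * q2   q2  q0 
(> = start, * = accepting)

start=q0 accept=q2 q0-a->q0 q0-b->q1 q1-a->q1 q1-b->q2 q2-a->q2 q2-b->q0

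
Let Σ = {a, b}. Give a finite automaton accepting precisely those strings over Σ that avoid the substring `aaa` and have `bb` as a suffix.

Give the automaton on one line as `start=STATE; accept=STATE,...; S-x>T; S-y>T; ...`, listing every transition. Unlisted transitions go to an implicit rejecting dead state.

start=S0; accept=S4; S0-a>S1; S0-b>S2; S1-a>S3; S1-b>S2; S2-a>S1; S2-b>S4; S3-a>S5; S3-b>S2; S4-a>S1; S4-b>S4; S5-a>S5; S5-b>S6; S6-a>S5; S6-b>S7; S7-a>S5; S7-b>S7

Build one automaton per condition and run them in lockstep. One (4 states) tracks partial matches of the forbidden pattern `aaa`; the other (3 states) tracks how much of the suffix `bb` has currently been matched. Each combined state is a pair, one component from each; accept when both components accept.
8 states suffice.
        a   b  
>  S0   S1  S2 
   S1   S3  S2 
   S2   S1  S4 
   S3   S5  S2 
 * S4   S1  S4 
   S5   S5  S6 
   S6   S5  S7 
   S7   S5  S7 
(> = start, * = accepting)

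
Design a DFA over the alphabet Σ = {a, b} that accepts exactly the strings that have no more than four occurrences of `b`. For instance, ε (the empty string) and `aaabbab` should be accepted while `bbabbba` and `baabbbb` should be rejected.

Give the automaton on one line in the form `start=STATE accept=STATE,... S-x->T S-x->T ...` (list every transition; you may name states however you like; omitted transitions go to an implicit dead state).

Count `b`s, saturating at 5: states q0 through q4 mean 0 through 4 `b`s seen; q5 means more than 4. Each `b` increments (capped at q5); other symbols loop. Accept from {q0, q1, q2, q3, q4}.
6 states suffice.
        a   b  
>* q0   q0  q1 
 * q1   q1  q2 
 * q2   q2  q3 
 * q3   q3  q4 
 * q4   q4  q5 
   q5   q5  q5 
(> = start, * = accepting)

start=q0 accept=q0,q1,q2,q3,q4 q0-a->q0 q0-b->q1 q1-a->q1 q1-b->q2 q2-a->q2 q2-b->q3 q3-a->q3 q3-b->q4 q4-a->q4 q4-b->q5 q5-a->q5 q5-b->q5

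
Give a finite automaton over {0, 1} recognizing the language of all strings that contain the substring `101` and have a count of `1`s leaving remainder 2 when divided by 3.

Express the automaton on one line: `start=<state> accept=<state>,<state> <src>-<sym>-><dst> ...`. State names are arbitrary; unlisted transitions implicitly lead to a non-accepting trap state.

Build one automaton per condition and run them in lockstep. The first has 4 states tracking whether and how much of `101` has been seen; the second has 3 states tracking the count of `1`s modulo 3. A product state is a pair (one from each), accepting exactly when both do.
          0    1  
>  s0     s0   s1 
   s1     s2   s3 
   s2     s4   s5 
   s3     s6   s7 
   s4     s4   s3 
 * s5     s5   s8 
   s6     s9   s8 
   s7    s10   s1 
   s8     s8  s11 
   s9     s9   s7 
   s10    s0  s11 
   s11   s11   s5 
(> = start, * = accepting)

start=s0 accept=s5 s0-0->s0 s0-1->s1 s1-0->s2 s1-1->s3 s2-0->s4 s2-1->s5 s3-0->s6 s3-1->s7 s4-0->s4 s4-1->s3 s5-0->s5 s5-1->s8 s6-0->s9 s6-1->s8 s7-0->s10 s7-1->s1 s8-0->s8 s8-1->s11 s9-0->s9 s9-1->s7 s10-0->s0 s10-1->s11 s11-0->s11 s11-1->s5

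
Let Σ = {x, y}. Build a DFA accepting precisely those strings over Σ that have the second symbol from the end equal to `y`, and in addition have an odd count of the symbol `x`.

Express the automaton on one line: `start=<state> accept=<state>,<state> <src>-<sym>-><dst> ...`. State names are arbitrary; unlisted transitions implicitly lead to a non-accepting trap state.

Build one automaton per condition and run them in lockstep. The first has 7 states tracking the last 2 symbols read; the second has 2 states tracking the count of `x`s modulo 2. A product state is a pair (one from each), accepting exactly when both do. Minimizing collapses redundant product states.
6 states suffice.
        x   y  
>  s0   s1  s2 
   s1   s0  s3 
   s2   s4  s2 
   s3   s0  s5 
 * s4   s0  s3 
 * s5   s0  s5 
(> = start, * = accepting)

start=s0 accept=s4,s5 s0-x->s1 s0-y->s2 s1-x->s0 s1-y->s3 s2-x->s4 s2-y->s2 s3-x->s0 s3-y->s5 s4-x->s0 s4-y->s3 s5-x->s0 s5-y->s5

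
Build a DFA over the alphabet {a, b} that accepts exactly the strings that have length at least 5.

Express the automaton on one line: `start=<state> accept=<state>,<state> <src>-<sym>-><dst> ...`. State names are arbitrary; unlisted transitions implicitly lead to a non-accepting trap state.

We only need to distinguish lengths 0, 1, …, 5, and '>5'. Chain q0 → q1 → q2 → q3 → q4 → q5 → q6 on every symbol, with q6 looping. Accepting states: {q5, q6}.
A 7-state machine:
        a   b  
>  q0   q1  q1 
   q1   q2  q2 
   q2   q3  q3 
   q3   q4  q4 
   q4   q5  q5 
 * q5   q6  q6 
 * q6   q6  q6 
(> = start, * = accepting)

start=q0 accept=q5,q6 q0-a->q1 q0-b->q1 q1-a->q2 q1-b->q2 q2-a->q3 q2-b->q3 q3-a->q4 q3-b->q4 q4-a->q5 q4-b->q5 q5-a->q6 q5-b->q6 q6-a->q6 q6-b->q6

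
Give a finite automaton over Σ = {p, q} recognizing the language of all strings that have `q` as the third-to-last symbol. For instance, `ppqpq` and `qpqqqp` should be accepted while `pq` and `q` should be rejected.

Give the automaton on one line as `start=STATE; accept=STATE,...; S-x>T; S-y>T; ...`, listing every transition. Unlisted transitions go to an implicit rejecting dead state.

A DFA must remember the last 3 symbols (since which symbol is third-to-last isn't known until the input ends). Use one state per possible window of the last ≤3 symbols; accept from those whose window starts with `q`.
15 states suffice.
       p  q 
>  A   B  C 
   B   D  E 
   C   F  G 
   D   H  I 
   E   J  K 
   F   L  M 
   G   N  O 
   H   H  I 
   I   J  K 
   J   L  M 
   K   N  O 
 * L   H  I 
 * M   J  K 
 * N   L  M 
 * O   N  O 
(> = start, * = accepting)

start=A; accept=L,M,N,O; A-p>B; A-q>C; B-p>D; B-q>E; C-p>F; C-q>G; D-p>H; D-q>I; E-p>J; E-q>K; F-p>L; F-q>M; G-p>N; G-q>O; H-p>H; H-q>I; I-p>J; I-q>K; J-p>L; J-q>M; K-p>N; K-q>O; L-p>H; L-q>I; M-p>J; M-q>K; N-p>L; N-q>M; O-p>N; O-q>O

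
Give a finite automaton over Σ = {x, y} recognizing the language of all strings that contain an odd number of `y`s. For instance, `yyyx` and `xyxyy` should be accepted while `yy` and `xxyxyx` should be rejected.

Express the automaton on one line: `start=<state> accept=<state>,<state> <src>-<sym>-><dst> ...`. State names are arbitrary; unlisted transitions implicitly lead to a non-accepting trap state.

start=A accept=B A-x->A A-y->B B-x->B B-y->A

The only thing that matters is how many `y`s have appeared, reduced mod 2. Use one state per residue: A for 0, …, B for 1. Reading `y` moves to the next residue; anything else stays put. B is accepting.
       x  y 
>  A   A  B 
 * B   B  A 
(> = start, * = accepting)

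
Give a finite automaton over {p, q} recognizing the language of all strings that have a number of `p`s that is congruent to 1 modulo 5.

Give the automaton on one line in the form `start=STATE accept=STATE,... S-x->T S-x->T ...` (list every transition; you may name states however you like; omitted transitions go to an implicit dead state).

Keep the running count of `p`s modulo 5: each `p` advances along the cycle S0 → S1 → S2 → S3 → S4 → S0 while other symbols loop. Accept at S1.
A 5-state machine:
        p   q  
>  S0   S1  S0 
 * S1   S2  S1 
   S2   S3  S2 
   S3   S4  S3 
   S4   S0  S4 
(> = start, * = accepting)

start=S0 accept=S1 S0-p->S1 S0-q->S0 S1-p->S2 S1-q->S1 S2-p->S3 S2-q->S2 S3-p->S4 S3-q->S3 S4-p->S0 S4-q->S4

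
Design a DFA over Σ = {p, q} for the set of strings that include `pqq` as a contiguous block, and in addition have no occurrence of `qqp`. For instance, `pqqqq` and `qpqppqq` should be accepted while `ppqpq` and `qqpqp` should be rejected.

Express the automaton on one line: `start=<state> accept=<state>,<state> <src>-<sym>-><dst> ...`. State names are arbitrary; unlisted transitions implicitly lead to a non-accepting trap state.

start=S0 accept=S5 S0-p->S1 S0-q->S2 S1-p->S1 S1-q->S3 S2-p->S1 S2-q->S4 S3-p->S1 S3-q->S5 S4-p->S4 S4-q->S4 S5-p->S4 S5-q->S5

Build one automaton per condition and run them in lockstep. One (4 states) tracks whether and how much of `pqq` has been seen; the other (4 states) tracks partial matches of the forbidden pattern `qqp`. Each combined state is a pair, one component from each; accept when both components accept. Minimizing collapses redundant product states.
With 6 states:
        p   q  
>  S0   S1  S2 
   S1   S1  S3 
   S2   S1  S4 
   S3   S1  S5 
   S4   S4  S4 
 * S5   S4  S5 
(> = start, * = accepting)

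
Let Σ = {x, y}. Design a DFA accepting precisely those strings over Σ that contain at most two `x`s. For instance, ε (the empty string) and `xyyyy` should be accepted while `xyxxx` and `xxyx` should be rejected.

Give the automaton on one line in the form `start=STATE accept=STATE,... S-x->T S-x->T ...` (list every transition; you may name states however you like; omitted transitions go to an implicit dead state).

Only the number of `x`s matters, and only up to 3. Make a chain q0 → q1 → q2 → q3 advanced by each `x` (with q3 absorbing); every other symbol self-loops. The accepting set is {q0, q1, q2}.
A 4-state machine:
        x   y  
>* q0   q1  q0 
 * q1   q2  q1 
 * q2   q3  q2 
   q3   q3  q3 
(> = start, * = accepting)

start=q0 accept=q0,q1,q2 q0-x->q1 q0-y->q0 q1-x->q2 q1-y->q1 q2-x->q3 q2-y->q2 q3-x->q3 q3-y->q3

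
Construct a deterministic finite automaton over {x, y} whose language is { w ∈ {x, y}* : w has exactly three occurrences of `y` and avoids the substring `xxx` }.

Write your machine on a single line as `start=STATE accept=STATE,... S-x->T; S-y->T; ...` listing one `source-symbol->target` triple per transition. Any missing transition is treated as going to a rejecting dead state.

Run two small machines in parallel and take their product. One (5 states) tracks the count of `y`s, saturating at 4; the other (4 states) tracks partial matches of the forbidden pattern `xxx`. Each combined state is a pair, one component from each; accept when both components accept.
A 20-state machine:
       x  y 
>  A   B  C 
   B   D  C 
   C   E  F 
   D   G  C 
   E   H  F 
   F   I  J 
   G   G  K 
   H   K  F 
   I   L  J 
 * J   M  N 
   K   K  O 
   L   O  J 
 * M   P  N 
   N   Q  N 
   O   O  R 
 * P   R  N 
   Q   S  N 
   R   R  T 
   S   T  N 
   T   T  T 
(> = start, * = accepting)

start=A; accept=J,M,P; A-x->B; A-y->C; B-x->D; B-y->C; C-x->E; C-y->F; D-x->G; D-y->C; E-x->H; E-y->F; F-x->I; F-y->J; G-x->G; G-y->K; H-x->K; H-y->F; I-x->L; I-y->J; J-x->M; J-y->N; K-x->K; K-y->O; L-x->O; L-y->J; M-x->P; M-y->N; N-x->Q; N-y->N; O-x->O; O-y->R; P-x->R; P-y->N; Q-x->S; Q-y->N; R-x->R; R-y->T; S-x->T; S-y->N; T-x->T; T-y->T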